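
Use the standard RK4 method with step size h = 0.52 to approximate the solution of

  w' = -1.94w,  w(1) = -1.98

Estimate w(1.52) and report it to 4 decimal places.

-0.7367

RK4: k1 = f(x_n, w_n); k2 = f(x_n + h/2, w_n + (h/2)·k1); k3 = f(x_n + h/2, w_n + (h/2)·k2); k4 = f(x_n + h, w_n + h·k3); w_{n+1} = w_n + (h/6)·(k1 + 2k2 + 2k3 + k4).
x=1.000000, w=-1.980000:
  k1 = f(1.000000, -1.980000) = 3.841200
  k2 = f(1.260000, -0.981288) = 1.903699
  k3 = f(1.260000, -1.485038) = 2.880974
  k4 = f(1.520000, -0.481893) = 0.934873
  w ← -1.980000 + (0.52/6)·(k1 + 2k2 + 2k3 + k4) = -0.736730
w(1.52) ≈ -0.7367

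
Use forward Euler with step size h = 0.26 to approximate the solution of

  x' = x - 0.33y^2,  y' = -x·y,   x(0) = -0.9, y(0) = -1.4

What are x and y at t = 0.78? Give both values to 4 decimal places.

Euler on (x,y): x_{n+1} = x_n + h·x', y_{n+1} = y_n + h·y'.
0.000000: (-0.900000, -1.400000); f=(-1.546800, -1.260000) → (-1.302168, -1.727600)
0.260000: (-1.302168, -1.727600); f=(-2.287087, -2.249625) → (-1.896811, -2.312503)
0.520000: (-1.896811, -2.312503); f=(-3.661541, -4.386379) → (-2.848811, -3.452961)
(x(0.78), y(0.78)) ≈ (-2.8488, -3.4530)

-2.8488, -3.4530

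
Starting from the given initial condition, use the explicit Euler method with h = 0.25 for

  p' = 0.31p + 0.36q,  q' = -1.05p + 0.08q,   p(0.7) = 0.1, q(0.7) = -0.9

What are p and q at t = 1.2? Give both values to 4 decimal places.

Euler on (p,q): p_{n+1} = p_n + h·p', q_{n+1} = q_n + h·q'.
0.700000: (0.100000, -0.900000); f=(-0.293000, -0.177000) → (0.026750, -0.944250)
0.950000: (0.026750, -0.944250); f=(-0.331638, -0.103628) → (-0.056159, -0.970157)
(p(1.2), q(1.2)) ≈ (-0.0562, -0.9702)

-0.0562, -0.9702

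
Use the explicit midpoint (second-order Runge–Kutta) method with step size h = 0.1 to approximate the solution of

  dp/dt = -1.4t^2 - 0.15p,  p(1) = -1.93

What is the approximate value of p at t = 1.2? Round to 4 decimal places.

-2.2079

Midpoint: k1 = f(t_n, p_n); k2 = f(t_n + h/2, p_n + (h/2)·k1); p_{n+1} = p_n + h·k2.
t=1.000000, p=-1.930000:
  k1 = f(1.000000, -1.930000) = -1.110500
  k2 = f(1.050000, -1.985525) = -1.245671
  p ← -1.930000 + 0.1·(-1.245671) = -2.054567
t=1.100000, p=-2.054567:
  k1 = f(1.100000, -2.054567) = -1.385815
  k2 = f(1.150000, -2.123858) = -1.532921
  p ← -2.054567 + 0.1·(-1.532921) = -2.207859
p(1.2) ≈ -2.2079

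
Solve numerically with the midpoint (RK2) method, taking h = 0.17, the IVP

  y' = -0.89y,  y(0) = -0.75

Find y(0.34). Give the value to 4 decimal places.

-0.5549

Midpoint: k1 = f(x_n, y_n); k2 = f(x_n + h/2, y_n + (h/2)·k1); y_{n+1} = y_n + h·k2.
x=0.000000, y=-0.750000:
  k1 = f(0.000000, -0.750000) = 0.667500
  k2 = f(0.085000, -0.693263) = 0.617004
  y ← -0.750000 + 0.17·0.617004 = -0.645109
x=0.170000, y=-0.645109:
  k1 = f(0.170000, -0.645109) = 0.574147
  k2 = f(0.255000, -0.596307) = 0.530713
  y ← -0.645109 + 0.17·0.530713 = -0.554888
y(0.34) ≈ -0.5549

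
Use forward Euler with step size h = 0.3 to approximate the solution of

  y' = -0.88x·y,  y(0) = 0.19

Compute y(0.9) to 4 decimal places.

Euler: y_{n+1} = y_n + h·f(x_n, y_n).
x=0.000000, y=0.190000: f=0.000000 → y ← 0.190000 + 0.3·0.000000 = 0.190000
x=0.300000, y=0.190000: f=-0.050160 → y ← 0.190000 + 0.3·(-0.050160) = 0.174952
x=0.600000, y=0.174952: f=-0.092375 → y ← 0.174952 + 0.3·(-0.092375) = 0.147240
y(0.9) ≈ 0.1472

0.1472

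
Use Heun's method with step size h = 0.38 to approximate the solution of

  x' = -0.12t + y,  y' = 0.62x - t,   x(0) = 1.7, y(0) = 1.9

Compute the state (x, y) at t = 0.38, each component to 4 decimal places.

2.4894, 2.3134

Heun on (x,y): k1 = f(t_n, state_n); k2 = f(t_n + h, state_n + h·k1); state_{n+1} = state_n + (h/2)·(k1 + k2).
0.000000: (1.700000, 1.900000)
  k1 = (1.900000, 1.054000)
  predictor → (2.422000, 2.300520)
  k2 = (2.254920, 1.121640)
  → (2.489435, 2.313372)
(x(0.38), y(0.38)) ≈ (2.4894, 2.3134)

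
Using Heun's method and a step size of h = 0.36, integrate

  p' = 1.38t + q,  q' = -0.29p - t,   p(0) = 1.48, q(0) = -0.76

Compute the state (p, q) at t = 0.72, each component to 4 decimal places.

Heun on (p,q): k1 = f(t_n, state_n); k2 = f(t_n + h, state_n + h·k1); state_{n+1} = state_n + (h/2)·(k1 + k2).
0.000000: (1.480000, -0.760000)
  k1 = (-0.760000, -0.429200)
  predictor → (1.206400, -0.914512)
  k2 = (-0.417712, -0.709856)
  → (1.268012, -0.965030)
0.360000: (1.268012, -0.965030)
  k1 = (-0.468230, -0.727723)
  predictor → (1.099449, -1.227011)
  k2 = (-0.233411, -1.038840)
  → (1.141717, -1.283012)
(p(0.72), q(0.72)) ≈ (1.1417, -1.2830)

1.1417, -1.2830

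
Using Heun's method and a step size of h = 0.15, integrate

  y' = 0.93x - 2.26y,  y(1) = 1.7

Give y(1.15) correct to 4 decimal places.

Heun: k1 = f(x_n, y_n); k2 = f(x_n + h, y_n + h·k1); y_{n+1} = y_n + (h/2)·(k1 + k2).
x=1.000000, y=1.700000:
  k1 = f(1.000000, 1.700000) = -2.912000
  k2 = f(1.150000, 1.263200) = -1.785332
  y ← 1.700000 + (0.15/2)·(-2.912000 + (-1.785332)) = 1.347700
y(1.15) ≈ 1.3477

1.3477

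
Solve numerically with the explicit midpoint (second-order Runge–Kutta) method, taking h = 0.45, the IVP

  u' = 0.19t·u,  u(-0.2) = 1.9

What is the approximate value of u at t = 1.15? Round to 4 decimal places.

Midpoint: k1 = f(t_n, u_n); k2 = f(t_n + h/2, u_n + (h/2)·k1); u_{n+1} = u_n + h·k2.
t=-0.200000, u=1.900000:
  k1 = f(-0.200000, 1.900000) = -0.072200
  k2 = f(0.025000, 1.883755) = 0.008948
  u ← 1.900000 + 0.45·0.008948 = 1.904027
t=0.250000, u=1.904027:
  k1 = f(0.250000, 1.904027) = 0.090441
  k2 = f(0.475000, 1.924376) = 0.173675
  u ← 1.904027 + 0.45·0.173675 = 1.982180
t=0.700000, u=1.982180:
  k1 = f(0.700000, 1.982180) = 0.263630
  k2 = f(0.925000, 2.041497) = 0.358793
  u ← 1.982180 + 0.45·0.358793 = 2.143637
u(1.15) ≈ 2.1436

2.1436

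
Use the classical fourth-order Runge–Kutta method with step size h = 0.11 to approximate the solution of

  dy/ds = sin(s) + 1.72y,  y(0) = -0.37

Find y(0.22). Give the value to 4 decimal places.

RK4: k1 = f(s_n, y_n); k2 = f(s_n + h/2, y_n + (h/2)·k1); k3 = f(s_n + h/2, y_n + (h/2)·k2); k4 = f(s_n + h, y_n + h·k3); y_{n+1} = y_n + (h/6)·(k1 + 2k2 + 2k3 + k4).
s=0.000000, y=-0.370000:
  k1 = f(0.000000, -0.370000) = -0.636400
  k2 = f(0.055000, -0.405002) = -0.641631
  k3 = f(0.055000, -0.405290) = -0.642126
  k4 = f(0.110000, -0.440634) = -0.648112
  y ← -0.370000 + (0.11/6)·(k1 + 2k2 + 2k3 + k4) = -0.440620
s=0.110000, y=-0.440620:
  k1 = f(0.110000, -0.440620) = -0.648089
  k2 = f(0.165000, -0.476265) = -0.654924
  k3 = f(0.165000, -0.476641) = -0.655571
  k4 = f(0.220000, -0.512733) = -0.663672
  y ← -0.440620 + (0.11/6)·(k1 + 2k2 + 2k3 + k4) = -0.512721
y(0.22) ≈ -0.5127

-0.5127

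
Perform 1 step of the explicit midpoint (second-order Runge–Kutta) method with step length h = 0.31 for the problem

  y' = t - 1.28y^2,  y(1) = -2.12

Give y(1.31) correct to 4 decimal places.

-5.0001

Midpoint: k1 = f(t_n, y_n); k2 = f(t_n + h/2, y_n + (h/2)·k1); y_{n+1} = y_n + h·k2.
t=1.000000, y=-2.120000:
  k1 = f(1.000000, -2.120000) = -4.752832
  k2 = f(1.155000, -2.856689) = -9.290660
  y ← -2.120000 + 0.31·(-9.290660) = -5.000105
y(1.31) ≈ -5.0001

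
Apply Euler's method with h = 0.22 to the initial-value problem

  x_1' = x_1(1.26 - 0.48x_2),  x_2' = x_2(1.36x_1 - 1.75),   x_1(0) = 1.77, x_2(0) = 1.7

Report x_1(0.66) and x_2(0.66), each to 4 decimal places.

Euler on (x_1,x_2): x_1_{n+1} = x_1_n + h·x_1', x_2_{n+1} = x_2_n + h·x_2'.
0.000000: (1.770000, 1.700000); f=(0.785880, 1.117240) → (1.942894, 1.945793)
0.220000: (1.942894, 1.945793); f=(0.633421, 1.736300) → (2.082246, 2.327779)
0.440000: (2.082246, 2.327779); f=(0.297066, 2.518319) → (2.147601, 2.881809)
(x_1(0.66), x_2(0.66)) ≈ (2.1476, 2.8818)

2.1476, 2.8818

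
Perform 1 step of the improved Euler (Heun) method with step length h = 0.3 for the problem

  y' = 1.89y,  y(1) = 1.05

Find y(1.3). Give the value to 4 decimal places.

Heun: k1 = f(t_n, y_n); k2 = f(t_n + h, y_n + h·k1); y_{n+1} = y_n + (h/2)·(k1 + k2).
t=1.000000, y=1.050000:
  k1 = f(1.000000, 1.050000) = 1.984500
  k2 = f(1.300000, 1.645350) = 3.109711
  y ← 1.050000 + (0.3/2)·(1.984500 + 3.109711) = 1.814132
y(1.3) ≈ 1.8141

1.8141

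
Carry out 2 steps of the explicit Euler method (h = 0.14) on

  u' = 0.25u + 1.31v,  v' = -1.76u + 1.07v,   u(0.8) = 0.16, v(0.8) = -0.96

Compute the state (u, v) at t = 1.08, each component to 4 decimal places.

-0.2205, -1.3119

Euler on (u,v): u_{n+1} = u_n + h·u', v_{n+1} = v_n + h·v'.
0.800000: (0.160000, -0.960000); f=(-1.217600, -1.308800) → (-0.010464, -1.143232)
0.940000: (-0.010464, -1.143232); f=(-1.500250, -1.204842) → (-0.220499, -1.311910)
(u(1.08), v(1.08)) ≈ (-0.2205, -1.3119)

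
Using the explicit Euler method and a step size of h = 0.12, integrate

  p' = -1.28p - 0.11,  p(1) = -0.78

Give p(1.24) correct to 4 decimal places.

Euler: p_{n+1} = p_n + h·f(s_n, p_n).
s=1.000000, p=-0.780000: f=0.888400 → p ← -0.780000 + 0.12·0.888400 = -0.673392
s=1.120000, p=-0.673392: f=0.751942 → p ← -0.673392 + 0.12·0.751942 = -0.583159
p(1.24) ≈ -0.5832

-0.5832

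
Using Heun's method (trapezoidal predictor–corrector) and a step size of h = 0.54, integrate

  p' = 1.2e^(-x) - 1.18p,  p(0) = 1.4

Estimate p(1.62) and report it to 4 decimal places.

0.5567

Heun: k1 = f(x_n, p_n); k2 = f(x_n + h, p_n + h·k1); p_{n+1} = p_n + (h/2)·(k1 + k2).
x=0.000000, p=1.400000:
  k1 = f(0.000000, 1.400000) = -0.452000
  k2 = f(0.540000, 1.155920) = -0.664688
  p ← 1.400000 + (0.54/2)·(-0.452000 + (-0.664688)) = 1.098494
x=0.540000, p=1.098494:
  k1 = f(0.540000, 1.098494) = -0.596925
  k2 = f(1.080000, 0.776155) = -0.508348
  p ← 1.098494 + (0.54/2)·(-0.596925 + (-0.508348)) = 0.800071
x=1.080000, p=0.800071:
  k1 = f(1.080000, 0.800071) = -0.536569
  k2 = f(1.620000, 0.510323) = -0.364703
  p ← 0.800071 + (0.54/2)·(-0.536569 + (-0.364703)) = 0.556727
p(1.62) ≈ 0.5567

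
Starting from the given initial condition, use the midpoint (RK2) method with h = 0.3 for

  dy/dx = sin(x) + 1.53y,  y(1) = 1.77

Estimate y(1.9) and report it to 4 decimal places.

8.5215

Midpoint: k1 = f(x_n, y_n); k2 = f(x_n + h/2, y_n + (h/2)·k1); y_{n+1} = y_n + h·k2.
x=1.000000, y=1.770000:
  k1 = f(1.000000, 1.770000) = 3.549571
  k2 = f(1.150000, 2.302436) = 4.435490
  y ← 1.770000 + 0.3·4.435490 = 3.100647
x=1.300000, y=3.100647:
  k1 = f(1.300000, 3.100647) = 5.707548
  k2 = f(1.450000, 3.956779) = 7.046585
  y ← 3.100647 + 0.3·7.046585 = 5.214623
x=1.600000, y=5.214623:
  k1 = f(1.600000, 5.214623) = 8.977946
  k2 = f(1.750000, 6.561315) = 11.022798
  y ← 5.214623 + 0.3·11.022798 = 8.521462
y(1.9) ≈ 8.5215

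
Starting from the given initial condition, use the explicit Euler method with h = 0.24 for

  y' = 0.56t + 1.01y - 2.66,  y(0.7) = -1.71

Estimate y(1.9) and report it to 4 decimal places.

-9.0526

Euler: y_{n+1} = y_n + h·f(t_n, y_n).
t=0.700000, y=-1.710000: f=-3.995100 → y ← -1.710000 + 0.24·(-3.995100) = -2.668824
t=0.940000, y=-2.668824: f=-4.829112 → y ← -2.668824 + 0.24·(-4.829112) = -3.827811
t=1.180000, y=-3.827811: f=-5.865289 → y ← -3.827811 + 0.24·(-5.865289) = -5.235480
t=1.420000, y=-5.235480: f=-7.152635 → y ← -5.235480 + 0.24·(-7.152635) = -6.952113
t=1.660000, y=-6.952113: f=-8.752034 → y ← -6.952113 + 0.24·(-8.752034) = -9.052601
y(1.9) ≈ -9.0526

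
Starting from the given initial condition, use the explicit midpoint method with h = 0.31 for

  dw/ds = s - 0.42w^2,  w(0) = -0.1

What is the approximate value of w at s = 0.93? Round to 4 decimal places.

Midpoint: k1 = f(s_n, w_n); k2 = f(s_n + h/2, w_n + (h/2)·k1); w_{n+1} = w_n + h·k2.
s=0.000000, w=-0.100000:
  k1 = f(0.000000, -0.100000) = -0.004200
  k2 = f(0.155000, -0.100651) = 0.150745
  w ← -0.100000 + 0.31·0.150745 = -0.053269
s=0.310000, w=-0.053269:
  k1 = f(0.310000, -0.053269) = 0.308808
  k2 = f(0.465000, -0.005404) = 0.464988
  w ← -0.053269 + 0.31·0.464988 = 0.090877
s=0.620000, w=0.090877:
  k1 = f(0.620000, 0.090877) = 0.616531
  k2 = f(0.775000, 0.186440) = 0.760401
  w ← 0.090877 + 0.31·0.760401 = 0.326601
w(0.93) ≈ 0.3266

0.3266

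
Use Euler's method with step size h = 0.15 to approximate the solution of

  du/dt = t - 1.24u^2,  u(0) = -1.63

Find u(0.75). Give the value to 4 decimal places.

Euler: u_{n+1} = u_n + h·f(t_n, u_n).
t=0.000000, u=-1.630000: f=-3.294556 → u ← -1.630000 + 0.15·(-3.294556) = -2.124183
t=0.150000, u=-2.124183: f=-5.445072 → u ← -2.124183 + 0.15·(-5.445072) = -2.940944
t=0.300000, u=-2.940944: f=-10.424950 → u ← -2.940944 + 0.15·(-10.424950) = -4.504687
t=0.450000, u=-4.504687: f=-24.712331 → u ← -4.504687 + 0.15·(-24.712331) = -8.211536
t=0.600000, u=-8.211536: f=-83.012369 → u ← -8.211536 + 0.15·(-83.012369) = -20.663392
u(0.75) ≈ -20.6634

-20.6634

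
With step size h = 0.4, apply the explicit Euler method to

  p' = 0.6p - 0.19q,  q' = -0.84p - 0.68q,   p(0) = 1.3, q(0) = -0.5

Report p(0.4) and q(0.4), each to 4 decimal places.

Euler on (p,q): p_{n+1} = p_n + h·p', q_{n+1} = q_n + h·q'.
0.000000: (1.300000, -0.500000); f=(0.875000, -0.752000) → (1.650000, -0.800800)
(p(0.4), q(0.4)) ≈ (1.6500, -0.8008)

1.6500, -0.8008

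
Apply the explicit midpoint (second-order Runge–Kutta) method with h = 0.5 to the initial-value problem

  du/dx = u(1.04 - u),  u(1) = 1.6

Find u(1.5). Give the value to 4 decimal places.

Midpoint: k1 = f(x_n, u_n); k2 = f(x_n + h/2, u_n + (h/2)·k1); u_{n+1} = u_n + h·k2.
x=1.000000, u=1.600000:
  k1 = f(1.000000, 1.600000) = -0.896000
  k2 = f(1.250000, 1.376000) = -0.462336
  u ← 1.600000 + 0.5·(-0.462336) = 1.368832
u(1.5) ≈ 1.3688

1.3688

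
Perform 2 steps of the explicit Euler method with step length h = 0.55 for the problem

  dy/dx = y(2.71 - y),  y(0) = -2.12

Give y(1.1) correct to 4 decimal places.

Euler: y_{n+1} = y_n + h·f(x_n, y_n).
x=0.000000, y=-2.120000: f=-10.239600 → y ← -2.120000 + 0.55·(-10.239600) = -7.751780
x=0.550000, y=-7.751780: f=-81.097417 → y ← -7.751780 + 0.55·(-81.097417) = -52.355359
y(1.1) ≈ -52.3554

-52.3554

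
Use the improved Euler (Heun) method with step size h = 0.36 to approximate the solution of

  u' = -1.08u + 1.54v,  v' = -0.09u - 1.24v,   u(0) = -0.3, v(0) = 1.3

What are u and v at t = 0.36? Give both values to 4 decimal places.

Heun on (u,v): k1 = f(t_n, state_n); k2 = f(t_n + h, state_n + h·k1); state_{n+1} = state_n + (h/2)·(k1 + k2).
0.000000: (-0.300000, 1.300000)
  k1 = (2.326000, -1.585000)
  predictor → (0.537360, 0.729400)
  k2 = (0.542927, -0.952818)
  → (0.216407, 0.843193)
(u(0.36), v(0.36)) ≈ (0.2164, 0.8432)

0.2164, 0.8432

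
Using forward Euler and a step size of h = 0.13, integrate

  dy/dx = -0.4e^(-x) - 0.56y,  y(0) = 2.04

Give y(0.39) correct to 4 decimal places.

1.4990

Euler: y_{n+1} = y_n + h·f(x_n, y_n).
x=0.000000, y=2.040000: f=-1.542400 → y ← 2.040000 + 0.13·(-1.542400) = 1.839488
x=0.130000, y=1.839488: f=-1.381351 → y ← 1.839488 + 0.13·(-1.381351) = 1.659912
x=0.260000, y=1.659912: f=-1.237972 → y ← 1.659912 + 0.13·(-1.237972) = 1.498976
y(0.39) ≈ 1.4990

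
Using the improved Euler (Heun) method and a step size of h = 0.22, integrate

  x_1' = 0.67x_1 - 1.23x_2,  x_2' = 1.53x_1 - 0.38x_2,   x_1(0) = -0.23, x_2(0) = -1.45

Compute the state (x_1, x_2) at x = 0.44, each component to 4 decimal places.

0.5421, -1.1266

Heun on (x_1,x_2): k1 = f(x_n, state_n); k2 = f(x_n + h, state_n + h·k1); state_{n+1} = state_n + (h/2)·(k1 + k2).
0.000000: (-0.230000, -1.450000)
  k1 = (1.629400, 0.199100)
  predictor → (0.128468, -1.406198)
  k2 = (1.815697, 0.730911)
  → (0.148961, -1.347699)
0.220000: (0.148961, -1.347699)
  k1 = (1.757473, 0.740035)
  predictor → (0.535605, -1.184891)
  k2 = (1.816271, 1.269734)
  → (0.542073, -1.126624)
(x_1(0.44), x_2(0.44)) ≈ (0.5421, -1.1266)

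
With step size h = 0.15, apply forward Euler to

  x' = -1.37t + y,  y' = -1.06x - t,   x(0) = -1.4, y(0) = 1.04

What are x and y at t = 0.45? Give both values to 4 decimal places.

-0.9314, 1.5655

Euler on (x,y): x_{n+1} = x_n + h·x', y_{n+1} = y_n + h·y'.
0.000000: (-1.400000, 1.040000); f=(1.040000, 1.484000) → (-1.244000, 1.262600)
0.150000: (-1.244000, 1.262600); f=(1.057100, 1.168640) → (-1.085435, 1.437896)
0.300000: (-1.085435, 1.437896); f=(1.026896, 0.850561) → (-0.931401, 1.565480)
(x(0.45), y(0.45)) ≈ (-0.9314, 1.5655)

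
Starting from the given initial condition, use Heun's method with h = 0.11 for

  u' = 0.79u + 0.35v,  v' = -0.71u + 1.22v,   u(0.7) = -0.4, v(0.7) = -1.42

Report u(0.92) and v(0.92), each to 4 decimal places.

-0.6085, -1.7683

Heun on (u,v): k1 = f(t_n, state_n); k2 = f(t_n + h, state_n + h·k1); state_{n+1} = state_n + (h/2)·(k1 + k2).
0.700000: (-0.400000, -1.420000)
  k1 = (-0.813000, -1.448400)
  predictor → (-0.489430, -1.579324)
  k2 = (-0.939413, -1.579280)
  → (-0.496383, -1.586522)
0.810000: (-0.496383, -1.586522)
  k1 = (-0.947425, -1.583126)
  predictor → (-0.600599, -1.760666)
  k2 = (-1.090707, -1.721587)
  → (-0.608480, -1.768282)
(u(0.92), v(0.92)) ≈ (-0.6085, -1.7683)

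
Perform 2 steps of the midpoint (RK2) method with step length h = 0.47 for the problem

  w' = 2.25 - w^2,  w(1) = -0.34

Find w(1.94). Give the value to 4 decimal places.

Midpoint: k1 = f(x_n, w_n); k2 = f(x_n + h/2, w_n + (h/2)·k1); w_{n+1} = w_n + h·k2.
x=1.000000, w=-0.340000:
  k1 = f(1.000000, -0.340000) = 2.134400
  k2 = f(1.235000, 0.161584) = 2.223891
  w ← -0.340000 + 0.47·2.223891 = 0.705229
x=1.470000, w=0.705229:
  k1 = f(1.470000, 0.705229) = 1.752653
  k2 = f(1.705000, 1.117102) = 1.002083
  w ← 0.705229 + 0.47·1.002083 = 1.176208
w(1.94) ≈ 1.1762

1.1762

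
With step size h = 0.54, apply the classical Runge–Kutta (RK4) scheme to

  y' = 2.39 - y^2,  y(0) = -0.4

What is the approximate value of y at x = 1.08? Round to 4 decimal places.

1.3425

RK4: k1 = f(x_n, y_n); k2 = f(x_n + h/2, y_n + (h/2)·k1); k3 = f(x_n + h/2, y_n + (h/2)·k2); k4 = f(x_n + h, y_n + h·k3); y_{n+1} = y_n + (h/6)·(k1 + 2k2 + 2k3 + k4).
x=0.000000, y=-0.400000:
  k1 = f(0.000000, -0.400000) = 2.230000
  k2 = f(0.270000, 0.202100) = 2.349156
  k3 = f(0.270000, 0.234272) = 2.335117
  k4 = f(0.540000, 0.860963) = 1.648743
  y ← -0.400000 + (0.54/6)·(k1 + 2k2 + 2k3 + k4) = 0.792256
x=0.540000, y=0.792256:
  k1 = f(0.540000, 0.792256) = 1.762331
  k2 = f(0.810000, 1.268085) = 0.781960
  k3 = f(0.810000, 1.003385) = 1.383218
  k4 = f(1.080000, 1.539194) = 0.020883
  y ← 0.792256 + (0.54/6)·(k1 + 2k2 + 2k3 + k4) = 1.342477
y(1.08) ≈ 1.3425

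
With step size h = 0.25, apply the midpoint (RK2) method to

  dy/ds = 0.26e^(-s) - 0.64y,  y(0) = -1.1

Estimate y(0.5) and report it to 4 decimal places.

Midpoint: k1 = f(s_n, y_n); k2 = f(s_n + h/2, y_n + (h/2)·k1); y_{n+1} = y_n + h·k2.
s=0.000000, y=-1.100000:
  k1 = f(0.000000, -1.100000) = 0.964000
  k2 = f(0.125000, -0.979500) = 0.856329
  y ← -1.100000 + 0.25·0.856329 = -0.885918
s=0.250000, y=-0.885918:
  k1 = f(0.250000, -0.885918) = 0.769476
  k2 = f(0.375000, -0.789733) = 0.684124
  y ← -0.885918 + 0.25·0.684124 = -0.714887
y(0.5) ≈ -0.7149

-0.7149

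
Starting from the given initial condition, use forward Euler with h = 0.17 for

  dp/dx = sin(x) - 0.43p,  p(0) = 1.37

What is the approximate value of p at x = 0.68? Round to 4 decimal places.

1.1715

Euler: p_{n+1} = p_n + h·f(x_n, p_n).
x=0.000000, p=1.370000: f=-0.589100 → p ← 1.370000 + 0.17·(-0.589100) = 1.269853
x=0.170000, p=1.269853: f=-0.376854 → p ← 1.269853 + 0.17·(-0.376854) = 1.205788
x=0.340000, p=1.205788: f=-0.185002 → p ← 1.205788 + 0.17·(-0.185002) = 1.174337
x=0.510000, p=1.174337: f=-0.016788 → p ← 1.174337 + 0.17·(-0.016788) = 1.171484
p(0.68) ≈ 1.1715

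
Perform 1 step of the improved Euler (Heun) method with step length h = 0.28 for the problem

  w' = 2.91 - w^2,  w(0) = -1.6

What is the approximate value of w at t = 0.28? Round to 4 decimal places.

-1.4594

Heun: k1 = f(t_n, w_n); k2 = f(t_n + h, w_n + h·k1); w_{n+1} = w_n + (h/2)·(k1 + k2).
t=0.000000, w=-1.600000:
  k1 = f(0.000000, -1.600000) = 0.350000
  k2 = f(0.280000, -1.502000) = 0.653996
  w ← -1.600000 + (0.28/2)·(0.350000 + 0.653996) = -1.459441
w(0.28) ≈ -1.4594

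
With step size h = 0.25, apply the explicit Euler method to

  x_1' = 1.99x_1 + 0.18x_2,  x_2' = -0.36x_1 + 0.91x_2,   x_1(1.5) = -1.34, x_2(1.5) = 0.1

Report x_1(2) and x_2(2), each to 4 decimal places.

-2.9873, 0.4789

Euler on (x_1,x_2): x_1_{n+1} = x_1_n + h·x_1', x_2_{n+1} = x_2_n + h·x_2'.
1.500000: (-1.340000, 0.100000); f=(-2.648600, 0.573400) → (-2.002150, 0.243350)
1.750000: (-2.002150, 0.243350); f=(-3.940476, 0.942223) → (-2.987269, 0.478906)
(x_1(2), x_2(2)) ≈ (-2.9873, 0.4789)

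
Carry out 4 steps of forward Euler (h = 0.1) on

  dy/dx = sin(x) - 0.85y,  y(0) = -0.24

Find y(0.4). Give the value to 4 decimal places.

Euler: y_{n+1} = y_n + h·f(x_n, y_n).
x=0.000000, y=-0.240000: f=0.204000 → y ← -0.240000 + 0.1·0.204000 = -0.219600
x=0.100000, y=-0.219600: f=0.286493 → y ← -0.219600 + 0.1·0.286493 = -0.190951
x=0.200000, y=-0.190951: f=0.360977 → y ← -0.190951 + 0.1·0.360977 = -0.154853
x=0.300000, y=-0.154853: f=0.427145 → y ← -0.154853 + 0.1·0.427145 = -0.112138
y(0.4) ≈ -0.1121

-0.1121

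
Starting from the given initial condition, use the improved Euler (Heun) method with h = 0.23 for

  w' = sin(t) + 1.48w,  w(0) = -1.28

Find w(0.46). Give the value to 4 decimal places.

Heun: k1 = f(t_n, w_n); k2 = f(t_n + h, w_n + h·k1); w_{n+1} = w_n + (h/2)·(k1 + k2).
t=0.000000, w=-1.280000:
  k1 = f(0.000000, -1.280000) = -1.894400
  k2 = f(0.230000, -1.715712) = -2.311276
  w ← -1.280000 + (0.23/2)·(-1.894400 + (-2.311276)) = -1.763653
t=0.230000, w=-1.763653:
  k1 = f(0.230000, -1.763653) = -2.382229
  k2 = f(0.460000, -2.311565) = -2.977169
  w ← -1.763653 + (0.23/2)·(-2.382229 + (-2.977169)) = -2.379983
w(0.46) ≈ -2.3800

-2.3800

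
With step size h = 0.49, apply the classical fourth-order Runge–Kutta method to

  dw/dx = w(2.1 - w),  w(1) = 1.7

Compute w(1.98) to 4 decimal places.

RK4: k1 = f(x_n, w_n); k2 = f(x_n + h/2, w_n + (h/2)·k1); k3 = f(x_n + h/2, w_n + (h/2)·k2); k4 = f(x_n + h, w_n + h·k3); w_{n+1} = w_n + (h/6)·(k1 + 2k2 + 2k3 + k4).
x=1.000000, w=1.700000:
  k1 = f(1.000000, 1.700000) = 0.680000
  k2 = f(1.245000, 1.866600) = 0.435664
  k3 = f(1.245000, 1.806738) = 0.529848
  k4 = f(1.490000, 1.959625) = 0.275081
  w ← 1.700000 + (0.49/6)·(k1 + 2k2 + 2k3 + k4) = 1.935699
x=1.490000, w=1.935699:
  k1 = f(1.490000, 1.935699) = 0.318038
  k2 = f(1.735000, 2.013618) = 0.173940
  k3 = f(1.735000, 1.978314) = 0.240733
  k4 = f(1.980000, 2.053658) = 0.095171
  w ← 1.935699 + (0.49/6)·(k1 + 2k2 + 2k3 + k4) = 2.037174
w(1.98) ≈ 2.0372

2.0372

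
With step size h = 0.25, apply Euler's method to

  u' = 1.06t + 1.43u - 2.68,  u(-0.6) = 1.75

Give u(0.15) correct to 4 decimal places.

1.1182

Euler: u_{n+1} = u_n + h·f(t_n, u_n).
t=-0.600000, u=1.750000: f=-0.813500 → u ← 1.750000 + 0.25·(-0.813500) = 1.546625
t=-0.350000, u=1.546625: f=-0.839326 → u ← 1.546625 + 0.25·(-0.839326) = 1.336793
t=-0.100000, u=1.336793: f=-0.874385 → u ← 1.336793 + 0.25·(-0.874385) = 1.118197
u(0.15) ≈ 1.1182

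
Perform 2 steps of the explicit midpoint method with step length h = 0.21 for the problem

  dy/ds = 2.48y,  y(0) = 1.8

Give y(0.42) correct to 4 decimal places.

Midpoint: k1 = f(s_n, y_n); k2 = f(s_n + h/2, y_n + (h/2)·k1); y_{n+1} = y_n + h·k2.
s=0.000000, y=1.800000:
  k1 = f(0.000000, 1.800000) = 4.464000
  k2 = f(0.105000, 2.268720) = 5.626426
  y ← 1.800000 + 0.21·5.626426 = 2.981549
s=0.210000, y=2.981549:
  k1 = f(0.210000, 2.981549) = 7.394242
  k2 = f(0.315000, 3.757945) = 9.319703
  y ← 2.981549 + 0.21·9.319703 = 4.938687
y(0.42) ≈ 4.9387

4.9387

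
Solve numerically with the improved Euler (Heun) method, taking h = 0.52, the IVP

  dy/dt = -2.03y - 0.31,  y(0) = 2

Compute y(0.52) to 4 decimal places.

Heun: k1 = f(t_n, y_n); k2 = f(t_n + h, y_n + h·k1); y_{n+1} = y_n + (h/2)·(k1 + k2).
t=0.000000, y=2.000000:
  k1 = f(0.000000, 2.000000) = -4.370000
  k2 = f(0.520000, -0.272400) = 0.242972
  y ← 2.000000 + (0.52/2)·(-4.370000 + 0.242972) = 0.926973
y(0.52) ≈ 0.9270

0.9270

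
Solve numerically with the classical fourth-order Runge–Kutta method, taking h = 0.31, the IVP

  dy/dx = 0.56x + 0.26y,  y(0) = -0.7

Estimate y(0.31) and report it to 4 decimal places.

RK4: k1 = f(x_n, y_n); k2 = f(x_n + h/2, y_n + (h/2)·k1); k3 = f(x_n + h/2, y_n + (h/2)·k2); k4 = f(x_n + h, y_n + h·k3); y_{n+1} = y_n + (h/6)·(k1 + 2k2 + 2k3 + k4).
x=0.000000, y=-0.700000:
  k1 = f(0.000000, -0.700000) = -0.182000
  k2 = f(0.155000, -0.728210) = -0.102535
  k3 = f(0.155000, -0.715893) = -0.099332
  k4 = f(0.310000, -0.730793) = -0.016406
  y ← -0.700000 + (0.31/6)·(k1 + 2k2 + 2k3 + k4) = -0.731111
y(0.31) ≈ -0.7311

-0.7311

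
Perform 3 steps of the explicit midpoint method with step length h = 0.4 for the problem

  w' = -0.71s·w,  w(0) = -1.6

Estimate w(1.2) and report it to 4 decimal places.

Midpoint: k1 = f(s_n, w_n); k2 = f(s_n + h/2, w_n + (h/2)·k1); w_{n+1} = w_n + h·k2.
s=0.000000, w=-1.600000:
  k1 = f(0.000000, -1.600000) = 0.000000
  k2 = f(0.200000, -1.600000) = 0.227200
  w ← -1.600000 + 0.4·0.227200 = -1.509120
s=0.400000, w=-1.509120:
  k1 = f(0.400000, -1.509120) = 0.428590
  k2 = f(0.600000, -1.423402) = 0.606369
  w ← -1.509120 + 0.4·0.606369 = -1.266572
s=0.800000, w=-1.266572:
  k1 = f(0.800000, -1.266572) = 0.719413
  k2 = f(1.000000, -1.122690) = 0.797110
  w ← -1.266572 + 0.4·0.797110 = -0.947728
w(1.2) ≈ -0.9477

-0.9477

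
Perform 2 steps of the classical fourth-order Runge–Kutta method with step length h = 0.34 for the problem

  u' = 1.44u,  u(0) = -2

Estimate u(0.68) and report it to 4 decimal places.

RK4: k1 = f(t_n, u_n); k2 = f(t_n + h/2, u_n + (h/2)·k1); k3 = f(t_n + h/2, u_n + (h/2)·k2); k4 = f(t_n + h, u_n + h·k3); u_{n+1} = u_n + (h/6)·(k1 + 2k2 + 2k3 + k4).
t=0.000000, u=-2.000000:
  k1 = f(0.000000, -2.000000) = -2.880000
  k2 = f(0.170000, -2.489600) = -3.585024
  k3 = f(0.170000, -2.609454) = -3.757614
  k4 = f(0.340000, -3.277589) = -4.719728
  u ← -2.000000 + (0.34/6)·(k1 + 2k2 + 2k3 + k4) = -3.262817
t=0.340000, u=-3.262817:
  k1 = f(0.340000, -3.262817) = -4.698456
  k2 = f(0.510000, -4.061554) = -5.848638
  k3 = f(0.510000, -4.257085) = -6.130203
  k4 = f(0.680000, -5.347086) = -7.699804
  u ← -3.262817 + (0.34/6)·(k1 + 2k2 + 2k3 + k4) = -5.322987
u(0.68) ≈ -5.3230

-5.3230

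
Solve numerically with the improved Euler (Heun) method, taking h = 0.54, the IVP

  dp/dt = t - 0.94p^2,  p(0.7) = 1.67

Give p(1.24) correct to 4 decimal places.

1.3845

Heun: k1 = f(t_n, p_n); k2 = f(t_n + h, p_n + h·k1); p_{n+1} = p_n + (h/2)·(k1 + k2).
t=0.700000, p=1.670000:
  k1 = f(0.700000, 1.670000) = -1.921566
  k2 = f(1.240000, 0.632354) = 0.864120
  p ← 1.670000 + (0.54/2)·(-1.921566 + 0.864120) = 1.384490
p(1.24) ≈ 1.3845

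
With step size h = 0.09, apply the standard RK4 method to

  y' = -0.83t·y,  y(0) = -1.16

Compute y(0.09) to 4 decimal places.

RK4: k1 = f(t_n, y_n); k2 = f(t_n + h/2, y_n + (h/2)·k1); k3 = f(t_n + h/2, y_n + (h/2)·k2); k4 = f(t_n + h, y_n + h·k3); y_{n+1} = y_n + (h/6)·(k1 + 2k2 + 2k3 + k4).
t=0.000000, y=-1.160000:
  k1 = f(0.000000, -1.160000) = 0.000000
  k2 = f(0.045000, -1.160000) = 0.043326
  k3 = f(0.045000, -1.158050) = 0.043253
  k4 = f(0.090000, -1.156107) = 0.086361
  y ← -1.160000 + (0.09/6)·(k1 + 2k2 + 2k3 + k4) = -1.156107
y(0.09) ≈ -1.1561

-1.1561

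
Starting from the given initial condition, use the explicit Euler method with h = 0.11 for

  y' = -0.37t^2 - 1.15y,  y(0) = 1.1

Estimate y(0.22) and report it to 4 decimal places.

0.8388

Euler: y_{n+1} = y_n + h·f(t_n, y_n).
t=0.000000, y=1.100000: f=-1.265000 → y ← 1.100000 + 0.11·(-1.265000) = 0.960850
t=0.110000, y=0.960850: f=-1.109455 → y ← 0.960850 + 0.11·(-1.109455) = 0.838810
y(0.22) ≈ 0.8388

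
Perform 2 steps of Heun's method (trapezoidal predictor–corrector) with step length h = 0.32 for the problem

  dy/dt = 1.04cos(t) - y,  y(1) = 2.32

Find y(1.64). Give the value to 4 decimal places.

1.3319

Heun: k1 = f(t_n, y_n); k2 = f(t_n + h, y_n + h·k1); y_{n+1} = y_n + (h/2)·(k1 + k2).
t=1.000000, y=2.320000:
  k1 = f(1.000000, 2.320000) = -1.758086
  k2 = f(1.320000, 1.757413) = -1.499310
  y ← 2.320000 + (0.32/2)·(-1.758086 + (-1.499310)) = 1.798817
t=1.320000, y=1.798817:
  k1 = f(1.320000, 1.798817) = -1.540714
  k2 = f(1.640000, 1.305788) = -1.377703
  y ← 1.798817 + (0.32/2)·(-1.540714 + (-1.377703)) = 1.331870
y(1.64) ≈ 1.3319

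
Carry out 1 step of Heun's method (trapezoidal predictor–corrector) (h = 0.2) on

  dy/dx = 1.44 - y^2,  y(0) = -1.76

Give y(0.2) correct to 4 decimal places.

Heun: k1 = f(x_n, y_n); k2 = f(x_n + h, y_n + h·k1); y_{n+1} = y_n + (h/2)·(k1 + k2).
x=0.000000, y=-1.760000:
  k1 = f(0.000000, -1.760000) = -1.657600
  k2 = f(0.200000, -2.091520) = -2.934456
  y ← -1.760000 + (0.2/2)·(-1.657600 + (-2.934456)) = -2.219206
y(0.2) ≈ -2.2192

-2.2192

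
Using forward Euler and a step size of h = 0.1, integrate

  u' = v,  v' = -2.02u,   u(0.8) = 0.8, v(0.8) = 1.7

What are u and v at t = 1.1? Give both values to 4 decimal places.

Euler on (u,v): u_{n+1} = u_n + h·u', v_{n+1} = v_n + h·v'.
0.800000: (0.800000, 1.700000); f=(1.700000, -1.616000) → (0.970000, 1.538400)
0.900000: (0.970000, 1.538400); f=(1.538400, -1.959400) → (1.123840, 1.342460)
1.000000: (1.123840, 1.342460); f=(1.342460, -2.270157) → (1.258086, 1.115444)
(u(1.1), v(1.1)) ≈ (1.2581, 1.1154)

1.2581, 1.1154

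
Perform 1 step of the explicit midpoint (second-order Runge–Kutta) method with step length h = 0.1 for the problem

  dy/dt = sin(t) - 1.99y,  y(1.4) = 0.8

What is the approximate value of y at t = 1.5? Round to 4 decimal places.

Midpoint: k1 = f(t_n, y_n); k2 = f(t_n + h/2, y_n + (h/2)·k1); y_{n+1} = y_n + h·k2.
t=1.400000, y=0.800000:
  k1 = f(1.400000, 0.800000) = -0.606550
  k2 = f(1.450000, 0.769672) = -0.538935
  y ← 0.800000 + 0.1·(-0.538935) = 0.746106
y(1.5) ≈ 0.7461

0.7461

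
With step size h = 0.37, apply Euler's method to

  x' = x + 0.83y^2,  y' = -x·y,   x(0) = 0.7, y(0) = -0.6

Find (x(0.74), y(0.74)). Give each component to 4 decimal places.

Euler on (x,y): x_{n+1} = x_n + h·x', y_{n+1} = y_n + h·y'.
0.000000: (0.700000, -0.600000); f=(0.998800, 0.420000) → (1.069556, -0.444600)
0.370000: (1.069556, -0.444600); f=(1.233621, 0.475525) → (1.525996, -0.268656)
(x(0.74), y(0.74)) ≈ (1.5260, -0.2687)

1.5260, -0.2687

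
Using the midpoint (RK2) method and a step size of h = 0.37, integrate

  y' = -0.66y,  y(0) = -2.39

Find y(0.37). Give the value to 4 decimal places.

Midpoint: k1 = f(t_n, y_n); k2 = f(t_n + h/2, y_n + (h/2)·k1); y_{n+1} = y_n + h·k2.
t=0.000000, y=-2.390000:
  k1 = f(0.000000, -2.390000) = 1.577400
  k2 = f(0.185000, -2.098181) = 1.384799
  y ← -2.390000 + 0.37·1.384799 = -1.877624
y(0.37) ≈ -1.8776

-1.8776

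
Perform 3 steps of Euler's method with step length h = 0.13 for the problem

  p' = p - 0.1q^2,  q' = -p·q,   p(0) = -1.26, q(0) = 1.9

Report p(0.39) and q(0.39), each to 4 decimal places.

-2.0400, 3.2248

Euler on (p,q): p_{n+1} = p_n + h·p', q_{n+1} = q_n + h·q'.
0.000000: (-1.260000, 1.900000); f=(-1.621000, 2.394000) → (-1.470730, 2.211220)
0.130000: (-1.470730, 2.211220); f=(-1.959679, 3.252108) → (-1.725488, 2.633994)
0.260000: (-1.725488, 2.633994); f=(-2.419281, 4.544926) → (-2.039995, 3.224834)
(p(0.39), q(0.39)) ≈ (-2.0400, 3.2248)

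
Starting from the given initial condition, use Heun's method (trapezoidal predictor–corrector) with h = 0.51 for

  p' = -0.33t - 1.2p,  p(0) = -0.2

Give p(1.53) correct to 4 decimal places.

Heun: k1 = f(t_n, p_n); k2 = f(t_n + h, p_n + h·k1); p_{n+1} = p_n + (h/2)·(k1 + k2).
t=0.000000, p=-0.200000:
  k1 = f(0.000000, -0.200000) = 0.240000
  k2 = f(0.510000, -0.077600) = -0.075180
  p ← -0.200000 + (0.51/2)·(0.240000 + (-0.075180)) = -0.157971
t=0.510000, p=-0.157971:
  k1 = f(0.510000, -0.157971) = 0.021265
  k2 = f(1.020000, -0.147126) = -0.160049
  p ← -0.157971 + (0.51/2)·(0.021265 + (-0.160049)) = -0.193361
t=1.020000, p=-0.193361:
  k1 = f(1.020000, -0.193361) = -0.104567
  k2 = f(1.530000, -0.246690) = -0.208872
  p ← -0.193361 + (0.51/2)·(-0.104567 + (-0.208872)) = -0.273288
p(1.53) ≈ -0.2733

-0.2733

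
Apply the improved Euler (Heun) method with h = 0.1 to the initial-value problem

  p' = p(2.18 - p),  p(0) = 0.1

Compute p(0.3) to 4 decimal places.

0.1839

Heun: k1 = f(t_n, p_n); k2 = f(t_n + h, p_n + h·k1); p_{n+1} = p_n + (h/2)·(k1 + k2).
t=0.000000, p=0.100000:
  k1 = f(0.000000, 0.100000) = 0.208000
  k2 = f(0.100000, 0.120800) = 0.248751
  p ← 0.100000 + (0.1/2)·(0.208000 + 0.248751) = 0.122838
t=0.100000, p=0.122838:
  k1 = f(0.100000, 0.122838) = 0.252697
  k2 = f(0.200000, 0.148107) = 0.300938
  p ← 0.122838 + (0.1/2)·(0.252697 + 0.300938) = 0.150519
t=0.200000, p=0.150519:
  k1 = f(0.200000, 0.150519) = 0.305476
  k2 = f(0.300000, 0.181067) = 0.361941
  p ← 0.150519 + (0.1/2)·(0.305476 + 0.361941) = 0.183890
p(0.3) ≈ 0.1839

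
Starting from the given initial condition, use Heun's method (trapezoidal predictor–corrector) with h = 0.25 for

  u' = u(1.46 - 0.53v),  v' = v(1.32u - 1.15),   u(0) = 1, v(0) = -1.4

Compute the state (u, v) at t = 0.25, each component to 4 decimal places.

Heun on (u,v): k1 = f(t_n, state_n); k2 = f(t_n + h, state_n + h·k1); state_{n+1} = state_n + (h/2)·(k1 + k2).
0.000000: (1.000000, -1.400000)
  k1 = (2.202000, -0.238000)
  predictor → (1.550500, -1.459500)
  k2 = (3.463096, -1.308675)
  → (1.708137, -1.593334)
(u(0.25), v(0.25)) ≈ (1.7081, -1.5933)

1.7081, -1.5933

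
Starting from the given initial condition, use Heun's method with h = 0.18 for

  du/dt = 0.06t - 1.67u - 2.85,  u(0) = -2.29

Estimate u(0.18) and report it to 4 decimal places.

-2.1400

Heun: k1 = f(t_n, u_n); k2 = f(t_n + h, u_n + h·k1); u_{n+1} = u_n + (h/2)·(k1 + k2).
t=0.000000, u=-2.290000:
  k1 = f(0.000000, -2.290000) = 0.974300
  k2 = f(0.180000, -2.114626) = 0.692225
  u ← -2.290000 + (0.18/2)·(0.974300 + 0.692225) = -2.140013
u(0.18) ≈ -2.1400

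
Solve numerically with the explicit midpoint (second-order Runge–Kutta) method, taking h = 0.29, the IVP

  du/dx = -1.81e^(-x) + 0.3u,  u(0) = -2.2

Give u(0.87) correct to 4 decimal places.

Midpoint: k1 = f(x_n, u_n); k2 = f(x_n + h/2, u_n + (h/2)·k1); u_{n+1} = u_n + h·k2.
x=0.000000, u=-2.200000:
  k1 = f(0.000000, -2.200000) = -2.470000
  k2 = f(0.145000, -2.558150) = -2.333135
  u ← -2.200000 + 0.29·(-2.333135) = -2.876609
x=0.290000, u=-2.876609:
  k1 = f(0.290000, -2.876609) = -2.217340
  k2 = f(0.435000, -3.198124) = -2.130986
  u ← -2.876609 + 0.29·(-2.130986) = -3.494595
x=0.580000, u=-3.494595:
  k1 = f(0.580000, -3.494595) = -2.061795
  k2 = f(0.725000, -3.793555) = -2.014694
  u ← -3.494595 + 0.29·(-2.014694) = -4.078857
u(0.87) ≈ -4.0789

-4.0789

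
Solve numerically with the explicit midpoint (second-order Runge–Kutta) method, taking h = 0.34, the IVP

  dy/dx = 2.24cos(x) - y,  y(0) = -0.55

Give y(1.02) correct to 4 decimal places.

0.9081

Midpoint: k1 = f(x_n, y_n); k2 = f(x_n + h/2, y_n + (h/2)·k1); y_{n+1} = y_n + h·k2.
x=0.000000, y=-0.550000:
  k1 = f(0.000000, -0.550000) = 2.790000
  k2 = f(0.170000, -0.075700) = 2.283410
  y ← -0.550000 + 0.34·2.283410 = 0.226359
x=0.340000, y=0.226359:
  k1 = f(0.340000, 0.226359) = 1.885411
  k2 = f(0.510000, 0.546879) = 1.408068
  y ← 0.226359 + 0.34·1.408068 = 0.705103
x=0.680000, y=0.705103:
  k1 = f(0.680000, 0.705103) = 1.036660
  k2 = f(0.850000, 0.881335) = 0.597027
  y ← 0.705103 + 0.34·0.597027 = 0.908092
y(1.02) ≈ 0.9081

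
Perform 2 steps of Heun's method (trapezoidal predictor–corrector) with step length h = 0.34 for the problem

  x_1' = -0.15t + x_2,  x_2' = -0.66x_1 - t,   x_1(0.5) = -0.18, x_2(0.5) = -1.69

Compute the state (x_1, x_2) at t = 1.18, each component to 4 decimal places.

-1.4954, -1.8977

Heun on (x_1,x_2): k1 = f(t_n, state_n); k2 = f(t_n + h, state_n + h·k1); state_{n+1} = state_n + (h/2)·(k1 + k2).
0.500000: (-0.180000, -1.690000)
  k1 = (-1.765000, -0.381200)
  predictor → (-0.780100, -1.819608)
  k2 = (-1.945608, -0.325134)
  → (-0.810803, -1.810077)
0.840000: (-0.810803, -1.810077)
  k1 = (-1.936077, -0.304870)
  predictor → (-1.469069, -1.913733)
  k2 = (-2.090733, -0.210414)
  → (-1.495361, -1.897675)
(x_1(1.18), x_2(1.18)) ≈ (-1.4954, -1.8977)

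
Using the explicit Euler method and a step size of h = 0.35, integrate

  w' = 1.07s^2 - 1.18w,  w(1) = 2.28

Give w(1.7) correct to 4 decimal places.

Euler: w_{n+1} = w_n + h·f(s_n, w_n).
s=1.000000, w=2.280000: f=-1.620400 → w ← 2.280000 + 0.35·(-1.620400) = 1.712860
s=1.350000, w=1.712860: f=-0.071100 → w ← 1.712860 + 0.35·(-0.071100) = 1.687975
w(1.7) ≈ 1.6880

1.6880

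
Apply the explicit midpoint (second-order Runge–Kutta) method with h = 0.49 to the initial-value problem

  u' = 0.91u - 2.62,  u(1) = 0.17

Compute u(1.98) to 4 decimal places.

Midpoint: k1 = f(t_n, u_n); k2 = f(t_n + h/2, u_n + (h/2)·k1); u_{n+1} = u_n + h·k2.
t=1.000000, u=0.170000:
  k1 = f(1.000000, 0.170000) = -2.465300
  k2 = f(1.245000, -0.433998) = -3.014939
  u ← 0.170000 + 0.49·(-3.014939) = -1.307320
t=1.490000, u=-1.307320:
  k1 = f(1.490000, -1.307320) = -3.809661
  k2 = f(1.735000, -2.240687) = -4.659025
  u ← -1.307320 + 0.49·(-4.659025) = -3.590242
u(1.98) ≈ -3.5902

-3.5902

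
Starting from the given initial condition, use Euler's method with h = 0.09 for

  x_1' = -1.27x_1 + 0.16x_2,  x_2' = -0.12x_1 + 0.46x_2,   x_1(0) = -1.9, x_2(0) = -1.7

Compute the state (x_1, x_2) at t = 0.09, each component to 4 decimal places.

Euler on (x_1,x_2): x_1_{n+1} = x_1_n + h·x_1', x_2_{n+1} = x_2_n + h·x_2'.
0.000000: (-1.900000, -1.700000); f=(2.141000, -0.554000) → (-1.707310, -1.749860)
(x_1(0.09), x_2(0.09)) ≈ (-1.7073, -1.7499)

-1.7073, -1.7499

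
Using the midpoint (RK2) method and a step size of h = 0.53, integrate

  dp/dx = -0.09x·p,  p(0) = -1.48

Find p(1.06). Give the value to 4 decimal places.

-1.4066

Midpoint: k1 = f(x_n, p_n); k2 = f(x_n + h/2, p_n + (h/2)·k1); p_{n+1} = p_n + h·k2.
x=0.000000, p=-1.480000:
  k1 = f(0.000000, -1.480000) = 0.000000
  k2 = f(0.265000, -1.480000) = 0.035298
  p ← -1.480000 + 0.53·0.035298 = -1.461292
x=0.530000, p=-1.461292:
  k1 = f(0.530000, -1.461292) = 0.069704
  k2 = f(0.795000, -1.442821) = 0.103234
  p ← -1.461292 + 0.53·0.103234 = -1.406578
p(1.06) ≈ -1.4066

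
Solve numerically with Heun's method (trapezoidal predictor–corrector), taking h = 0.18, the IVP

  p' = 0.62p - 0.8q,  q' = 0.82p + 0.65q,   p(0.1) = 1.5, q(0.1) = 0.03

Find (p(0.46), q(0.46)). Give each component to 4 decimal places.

1.7886, 0.5842

Heun on (p,q): k1 = f(t_n, state_n); k2 = f(t_n + h, state_n + h·k1); state_{n+1} = state_n + (h/2)·(k1 + k2).
0.100000: (1.500000, 0.030000)
  k1 = (0.906000, 1.249500)
  predictor → (1.663080, 0.254910)
  k2 = (0.827182, 1.529417)
  → (1.655986, 0.280103)
0.280000: (1.655986, 0.280103)
  k1 = (0.802630, 1.539975)
  predictor → (1.800460, 0.557298)
  k2 = (0.670446, 1.838621)
  → (1.788563, 0.584176)
(p(0.46), q(0.46)) ≈ (1.7886, 0.5842)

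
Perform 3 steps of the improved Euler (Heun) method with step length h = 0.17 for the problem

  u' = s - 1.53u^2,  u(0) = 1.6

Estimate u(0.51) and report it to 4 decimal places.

Heun: k1 = f(s_n, u_n); k2 = f(s_n + h, u_n + h·k1); u_{n+1} = u_n + (h/2)·(k1 + k2).
s=0.000000, u=1.600000:
  k1 = f(0.000000, 1.600000) = -3.916800
  k2 = f(0.170000, 0.934144) = -1.165116
  u ← 1.600000 + (0.17/2)·(-3.916800 + (-1.165116)) = 1.168037
s=0.170000, u=1.168037:
  k1 = f(0.170000, 1.168037) = -1.917395
  k2 = f(0.340000, 0.842080) = -0.744921
  u ← 1.168037 + (0.17/2)·(-1.917395 + (-0.744921)) = 0.941740
s=0.340000, u=0.941740:
  k1 = f(0.340000, 0.941740) = -1.016918
  k2 = f(0.510000, 0.768864) = -0.394463
  u ← 0.941740 + (0.17/2)·(-1.016918 + (-0.394463)) = 0.821773
u(0.51) ≈ 0.8218

0.8218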